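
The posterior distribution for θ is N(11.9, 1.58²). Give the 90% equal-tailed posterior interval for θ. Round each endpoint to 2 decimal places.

The posterior is symmetric, so the 90% equal-tailed interval is θ = 11.9 ± z·1.58 with z = 1.645.
Half-width: 1.645 × 1.58 = 2.60.
11.9 − 2.60 = 9.30; 11.9 + 2.60 = 14.50.

[9.30, 14.50]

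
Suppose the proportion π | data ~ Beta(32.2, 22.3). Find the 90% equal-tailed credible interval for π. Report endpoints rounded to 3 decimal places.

[0.480, 0.698]

Posterior: Beta(32.2, 22.3).
Equal-tailed 90% interval: the 0.05 and 0.95 quantiles of Beta(32.2, 22.3).
Posterior mean ≈ 0.591, SD ≈ 0.066; a Normal approximation gives roughly [0.482, 0.699].
Exact: F⁻¹(0.05) = 0.480; F⁻¹(0.95) = 0.698.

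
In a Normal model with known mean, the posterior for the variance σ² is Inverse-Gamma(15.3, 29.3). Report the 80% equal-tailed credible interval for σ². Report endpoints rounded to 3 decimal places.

Inverse-Gamma(15.3, 29.3) quantiles: F⁻¹(0.1) and F⁻¹(0.9).
Equivalently, 1/σ² ~ Gamma(15.3, rate = 29.3); invert its 0.9 and 0.1 quantiles.
Posterior mean ≈ 2.049, SD ≈ 0.562; a Normal approximation gives roughly [1.329, 2.769].
Exact: lower = 1.431; upper = 2.777.

[1.431, 2.777]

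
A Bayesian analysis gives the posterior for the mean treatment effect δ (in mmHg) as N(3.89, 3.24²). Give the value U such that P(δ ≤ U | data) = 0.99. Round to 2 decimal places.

11.43

Need U with P(δ ≤ U) = 0.99: U = 3.89 + z_{0.01}·3.24.
z = 2.326; U = 3.89 + 2.326 × 3.24 = 11.43.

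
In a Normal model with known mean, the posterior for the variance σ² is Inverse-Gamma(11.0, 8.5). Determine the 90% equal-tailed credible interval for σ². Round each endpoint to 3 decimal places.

Inverse-Gamma(11.0, 8.5) quantiles: F⁻¹(0.05) and F⁻¹(0.95).
Equivalently, 1/σ² ~ Gamma(11.0, rate = 8.5); invert its 0.95 and 0.05 quantiles.
Posterior mean ≈ 0.850, SD ≈ 0.283; a Normal approximation gives roughly [0.384, 1.316].
Exact: lower = 0.501; upper = 1.378.

[0.501, 1.378]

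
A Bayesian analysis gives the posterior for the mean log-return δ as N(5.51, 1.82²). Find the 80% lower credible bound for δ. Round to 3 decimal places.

3.978

Need L with P(δ ≥ L) = 0.80: L = 5.51 − z_{0.2}·1.82.
z = 0.842; L = 5.51 − 0.842 × 1.82 = 3.978.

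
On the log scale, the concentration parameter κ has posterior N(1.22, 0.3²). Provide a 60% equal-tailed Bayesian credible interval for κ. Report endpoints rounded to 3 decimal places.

[2.631, 4.360]

On the log scale the 60% interval is 1.22 ± 0.842 × 0.3 = [0.9675, 1.4725].
Exponentiate: [e^0.9675, e^1.4725] = [2.631, 4.360].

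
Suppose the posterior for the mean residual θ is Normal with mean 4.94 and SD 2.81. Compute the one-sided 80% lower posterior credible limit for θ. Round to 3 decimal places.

Need L with P(θ ≥ L) = 0.80: L = 4.94 − z_{0.2}·2.81.
z = 0.842; L = 4.94 − 0.842 × 2.81 = 2.575.

2.575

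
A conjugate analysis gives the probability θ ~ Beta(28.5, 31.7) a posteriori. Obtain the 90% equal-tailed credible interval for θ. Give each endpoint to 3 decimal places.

[0.369, 0.579]

Posterior: Beta(28.5, 31.7).
Equal-tailed 90% interval: the 0.05 and 0.95 quantiles of Beta(28.5, 31.7).
Posterior mean ≈ 0.473, SD ≈ 0.064; a Normal approximation gives roughly [0.368, 0.578].
Exact: F⁻¹(0.05) = 0.369; F⁻¹(0.95) = 0.579.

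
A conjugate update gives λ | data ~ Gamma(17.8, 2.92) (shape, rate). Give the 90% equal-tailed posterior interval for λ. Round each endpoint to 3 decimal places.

Posterior: Gamma(shape 17.8, rate 2.92).
Equal-tailed 90% interval: Gamma(17.8, 2.92) quantiles at 0.05 and 0.95.
Posterior mean ≈ 6.096, SD ≈ 1.445; a Normal approximation gives roughly [3.719, 8.472].
Exact: lower = 3.929; upper = 8.651.

[3.929, 8.651]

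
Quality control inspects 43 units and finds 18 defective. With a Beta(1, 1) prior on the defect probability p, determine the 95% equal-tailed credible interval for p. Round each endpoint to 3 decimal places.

Posterior: Beta(1+18, 1+25) = Beta(19, 26).
Equal-tailed 95% interval: the 0.025 and 0.975 quantiles of Beta(19, 26).
Posterior mean ≈ 0.422, SD ≈ 0.073; a Normal approximation gives roughly [0.279, 0.565].
Exact: F⁻¹(0.025) = 0.283; F⁻¹(0.975) = 0.568.

[0.283, 0.568]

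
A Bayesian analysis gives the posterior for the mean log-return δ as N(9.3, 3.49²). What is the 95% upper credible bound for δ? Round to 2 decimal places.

15.04

Need U with P(δ ≤ U) = 0.95: U = 9.3 + z_{0.05}·3.49.
z = 1.645; U = 9.3 + 1.645 × 3.49 = 15.04.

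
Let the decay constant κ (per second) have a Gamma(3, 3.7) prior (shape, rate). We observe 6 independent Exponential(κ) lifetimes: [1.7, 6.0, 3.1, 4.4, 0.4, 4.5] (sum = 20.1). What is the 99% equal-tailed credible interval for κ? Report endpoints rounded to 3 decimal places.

[0.132, 0.781]

Posterior: Gamma(3+6, 3.7+20.1) = Gamma(9, 23.8) (shape, rate).
Equal-tailed 99% interval: Gamma(9, 23.8) quantiles at 0.005 and 0.995.
Posterior mean ≈ 0.378, SD ≈ 0.126; a Normal approximation gives roughly [0.053, 0.703].
Exact: lower = 0.132; upper = 0.781.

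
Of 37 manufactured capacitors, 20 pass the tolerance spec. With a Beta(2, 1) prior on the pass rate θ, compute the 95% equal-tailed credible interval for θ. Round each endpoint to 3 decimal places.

Posterior: Beta(2+20, 1+17) = Beta(22, 18).
Equal-tailed 95% interval: the 0.025 and 0.975 quantiles of Beta(22, 18).
Posterior mean ≈ 0.550, SD ≈ 0.078; a Normal approximation gives roughly [0.398, 0.702].
Exact: F⁻¹(0.025) = 0.396; F⁻¹(0.975) = 0.699.

[0.396, 0.699]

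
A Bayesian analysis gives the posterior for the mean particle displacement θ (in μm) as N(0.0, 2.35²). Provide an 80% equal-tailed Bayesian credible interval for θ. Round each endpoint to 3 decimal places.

The posterior is symmetric, so the 80% equal-tailed interval is θ = 0.0 ± z·2.35 with z = 1.282.
Half-width: 1.282 × 2.35 = 3.012.
0.0 − 3.012 = -3.012; 0.0 + 3.012 = 3.012.

[-3.012, 3.012]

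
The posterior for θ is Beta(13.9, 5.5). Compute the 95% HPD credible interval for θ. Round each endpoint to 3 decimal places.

[0.520, 0.900]

The posterior is unimodal and skewed, so the HPD interval has equal density at both endpoints and is the shortest 95% interval.
Solving f(0.520) = f(0.900) with F(0.900) − F(0.520) = 0.95 gives [0.520, 0.900].
For comparison, the equal-tailed interval is [0.503, 0.888]; the HPD is narrower and shifted toward the mode.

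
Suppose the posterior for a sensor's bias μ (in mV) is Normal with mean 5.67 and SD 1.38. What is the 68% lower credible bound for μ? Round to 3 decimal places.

5.025

Need L with P(μ ≥ L) = 0.68: L = 5.67 − z_{0.32}·1.38.
z = 0.468; L = 5.67 − 0.468 × 1.38 = 5.025.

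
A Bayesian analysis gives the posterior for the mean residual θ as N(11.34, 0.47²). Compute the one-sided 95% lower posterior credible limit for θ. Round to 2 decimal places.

10.57

Need L with P(θ ≥ L) = 0.95: L = 11.34 − z_{0.05}·0.47.
z = 1.645; L = 11.34 − 1.645 × 0.47 = 10.57.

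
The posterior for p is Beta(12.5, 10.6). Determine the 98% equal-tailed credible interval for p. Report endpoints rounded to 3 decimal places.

Posterior: Beta(12.5, 10.6).
Equal-tailed 98% interval: the 0.01 and 0.99 quantiles of Beta(12.5, 10.6).
Posterior mean ≈ 0.541, SD ≈ 0.102; a Normal approximation gives roughly [0.305, 0.777].
Exact: F⁻¹(0.01) = 0.306; F⁻¹(0.99) = 0.766.

[0.306, 0.766]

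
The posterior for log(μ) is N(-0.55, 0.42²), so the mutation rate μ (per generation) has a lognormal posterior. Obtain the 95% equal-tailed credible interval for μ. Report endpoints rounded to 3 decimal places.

On the log scale the 95% interval is -0.55 ± 1.960 × 0.42 = [-1.3732, 0.2732].
Exponentiate: [e^-1.3732, e^0.2732] = [0.253, 1.314].

[0.253, 1.314]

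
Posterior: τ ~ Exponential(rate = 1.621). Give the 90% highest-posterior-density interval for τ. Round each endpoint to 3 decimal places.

[0.000, 1.420]

The exponential density is strictly decreasing on [0, ∞), so the HPD interval is anchored at 0: [0, q] with P(τ ≤ q) = 0.90.
q = −ln(1 − 0.90) / 1.621 = 2.3026 / 1.621 = 1.420.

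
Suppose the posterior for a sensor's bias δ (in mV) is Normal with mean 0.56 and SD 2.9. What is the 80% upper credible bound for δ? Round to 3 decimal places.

Need U with P(δ ≤ U) = 0.80: U = 0.56 + z_{0.2}·2.9.
z = 0.842; U = 0.56 + 0.842 × 2.9 = 3.001.

3.001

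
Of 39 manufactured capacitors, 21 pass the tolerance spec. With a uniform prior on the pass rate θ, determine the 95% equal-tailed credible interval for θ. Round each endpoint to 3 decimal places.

Posterior: Beta(1+21, 1+18) = Beta(22, 19).
Equal-tailed 95% interval: the 0.025 and 0.975 quantiles of Beta(22, 19).
Posterior mean ≈ 0.537, SD ≈ 0.077; a Normal approximation gives roughly [0.386, 0.687].
Exact: F⁻¹(0.025) = 0.385; F⁻¹(0.975) = 0.685.

[0.385, 0.685]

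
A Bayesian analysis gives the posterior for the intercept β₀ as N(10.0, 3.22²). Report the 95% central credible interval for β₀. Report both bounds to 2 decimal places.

The posterior is symmetric, so the 95% equal-tailed interval is β₀ = 10.0 ± z·3.22 with z = 1.960.
Half-width: 1.960 × 3.22 = 6.31.
10.0 − 6.31 = 3.69; 10.0 + 6.31 = 16.31.

[3.69, 16.31]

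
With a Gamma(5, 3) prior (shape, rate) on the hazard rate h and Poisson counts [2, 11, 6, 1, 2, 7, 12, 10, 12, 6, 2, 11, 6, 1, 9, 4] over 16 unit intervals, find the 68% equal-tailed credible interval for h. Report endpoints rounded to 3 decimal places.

[5.091, 6.172]

Posterior: Gamma(5+102, 3+16) = Gamma(107, 19) (shape, rate).
Equal-tailed 68% interval: Gamma(107, 19) quantiles at 0.16 and 0.84.
Posterior mean ≈ 5.632, SD ≈ 0.544; a Normal approximation gives roughly [5.090, 6.173].
Exact: lower = 5.091; upper = 6.172.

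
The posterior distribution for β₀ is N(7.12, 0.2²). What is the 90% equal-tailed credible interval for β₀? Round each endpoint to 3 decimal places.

The posterior is symmetric, so the 90% equal-tailed interval is β₀ = 7.12 ± z·0.2 with z = 1.645.
Half-width: 1.645 × 0.2 = 0.329.
7.12 − 0.329 = 6.791; 7.12 + 0.329 = 7.449.

[6.791, 7.449]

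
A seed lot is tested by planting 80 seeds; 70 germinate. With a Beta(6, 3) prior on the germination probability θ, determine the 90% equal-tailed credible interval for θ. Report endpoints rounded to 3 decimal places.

Posterior: Beta(6+70, 3+10) = Beta(76, 13).
Equal-tailed 90% interval: the 0.05 and 0.95 quantiles of Beta(76, 13).
Posterior mean ≈ 0.854, SD ≈ 0.037; a Normal approximation gives roughly [0.793, 0.915].
Exact: F⁻¹(0.05) = 0.788; F⁻¹(0.95) = 0.910.

[0.788, 0.910]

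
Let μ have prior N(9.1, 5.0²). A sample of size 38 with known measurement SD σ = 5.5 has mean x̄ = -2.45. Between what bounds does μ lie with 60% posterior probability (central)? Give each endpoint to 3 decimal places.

[-2.833, -1.354]

Posterior precision = 1/5.0² + 38/5.5² = 0.0400 + 1.2562 = 1.2962, so posterior SD = 0.8783.
Posterior mean = (9.1/5.0² + 38·-2.45/5.5²) / 1.2962 = -2.0936.
Interval: -2.0936 ± 0.842 × 0.8783 → [-2.833, -1.354].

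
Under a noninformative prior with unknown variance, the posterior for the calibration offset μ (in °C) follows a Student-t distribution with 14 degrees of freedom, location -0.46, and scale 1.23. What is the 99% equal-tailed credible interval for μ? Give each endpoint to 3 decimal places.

[-4.122, 3.202]

The t_14 distribution is symmetric; the 99% interval is -0.46 ± t·1.23 with t_{0.995,14} = 2.977.
Half-width: 2.977 × 1.23 = 3.662.
-0.46 − 3.662 = -4.122; -0.46 + 3.662 = 3.202.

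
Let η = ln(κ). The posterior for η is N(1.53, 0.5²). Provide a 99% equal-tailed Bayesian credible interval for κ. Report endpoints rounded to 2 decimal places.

On the log scale the 99% interval is 1.53 ± 2.576 × 0.5 = [0.2421, 2.8179].
Exponentiate: [e^0.2421, e^2.8179] = [1.27, 16.74].

[1.27, 16.74]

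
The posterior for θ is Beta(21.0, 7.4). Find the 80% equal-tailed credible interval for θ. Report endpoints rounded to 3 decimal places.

[0.631, 0.840]

Posterior: Beta(21.0, 7.4).
Equal-tailed 80% interval: the 0.1 and 0.9 quantiles of Beta(21.0, 7.4).
Posterior mean ≈ 0.739, SD ≈ 0.081; a Normal approximation gives roughly [0.636, 0.843].
Exact: F⁻¹(0.1) = 0.631; F⁻¹(0.9) = 0.840.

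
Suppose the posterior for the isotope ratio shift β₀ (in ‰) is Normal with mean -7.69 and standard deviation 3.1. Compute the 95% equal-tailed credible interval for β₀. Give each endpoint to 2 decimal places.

The posterior is symmetric, so the 95% equal-tailed interval is β₀ = -7.69 ± z·3.1 with z = 1.960.
Half-width: 1.960 × 3.1 = 6.08.
-7.69 − 6.08 = -13.77; -7.69 + 6.08 = -1.61.

[-13.77, -1.61]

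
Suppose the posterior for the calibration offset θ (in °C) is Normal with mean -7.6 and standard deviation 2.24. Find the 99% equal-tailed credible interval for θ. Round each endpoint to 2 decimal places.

The posterior is symmetric, so the 99% equal-tailed interval is θ = -7.6 ± z·2.24 with z = 2.576.
Half-width: 2.576 × 2.24 = 5.77.
-7.6 − 5.77 = -13.37; -7.6 + 5.77 = -1.83.

[-13.37, -1.83]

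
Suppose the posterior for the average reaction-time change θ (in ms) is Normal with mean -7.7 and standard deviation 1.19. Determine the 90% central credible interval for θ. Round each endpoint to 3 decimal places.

[-9.657, -5.743]

The posterior is symmetric, so the 90% equal-tailed interval is θ = -7.7 ± z·1.19 with z = 1.645.
Half-width: 1.645 × 1.19 = 1.957.
-7.7 − 1.957 = -9.657; -7.7 + 1.957 = -5.743.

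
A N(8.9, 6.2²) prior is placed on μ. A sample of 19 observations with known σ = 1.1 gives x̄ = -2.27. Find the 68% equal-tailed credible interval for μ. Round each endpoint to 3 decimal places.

Posterior precision = 1/6.2² + 19/1.1² = 0.0260 + 15.7025 = 15.7285, so posterior SD = 0.2521.
Posterior mean = (8.9/6.2² + 19·-2.27/1.1²) / 15.7285 = -2.2515.
Interval: -2.2515 ± 0.994 × 0.2521 → [-2.502, -2.001].

[-2.502, -2.001]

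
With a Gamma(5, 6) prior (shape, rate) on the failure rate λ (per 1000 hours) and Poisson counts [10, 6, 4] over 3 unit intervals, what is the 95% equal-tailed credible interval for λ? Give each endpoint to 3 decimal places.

[1.798, 3.968]

Posterior: Gamma(5+20, 6+3) = Gamma(25, 9) (shape, rate).
Equal-tailed 95% interval: Gamma(25, 9) quantiles at 0.025 and 0.975.
Posterior mean ≈ 2.778, SD ≈ 0.556; a Normal approximation gives roughly [1.689, 3.867].
Exact: lower = 1.798; upper = 3.968.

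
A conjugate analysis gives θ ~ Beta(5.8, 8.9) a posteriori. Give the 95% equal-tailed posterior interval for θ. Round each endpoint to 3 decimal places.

[0.171, 0.646]

Posterior: Beta(5.8, 8.9).
Equal-tailed 95% interval: the 0.025 and 0.975 quantiles of Beta(5.8, 8.9).
Posterior mean ≈ 0.395, SD ≈ 0.123; a Normal approximation gives roughly [0.153, 0.636].
Exact: F⁻¹(0.025) = 0.171; F⁻¹(0.975) = 0.646.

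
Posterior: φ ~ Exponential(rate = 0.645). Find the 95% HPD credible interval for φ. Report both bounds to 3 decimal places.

[0.000, 4.645]

The exponential density is strictly decreasing on [0, ∞), so the HPD interval is anchored at 0: [0, q] with P(φ ≤ q) = 0.95.
q = −ln(1 − 0.95) / 0.645 = 2.9957 / 0.645 = 4.645.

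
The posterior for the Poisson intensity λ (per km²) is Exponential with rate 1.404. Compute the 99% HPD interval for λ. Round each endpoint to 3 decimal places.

[0.000, 3.280]

The exponential density is strictly decreasing on [0, ∞), so the HPD interval is anchored at 0: [0, q] with P(λ ≤ q) = 0.99.
q = −ln(1 − 0.99) / 1.404 = 4.6052 / 1.404 = 3.280.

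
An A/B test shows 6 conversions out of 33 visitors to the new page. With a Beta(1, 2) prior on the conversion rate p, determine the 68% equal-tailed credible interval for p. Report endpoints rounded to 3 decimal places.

Posterior: Beta(1+6, 2+27) = Beta(7, 29).
Equal-tailed 68% interval: the 0.16 and 0.84 quantiles of Beta(7, 29).
Posterior mean ≈ 0.194, SD ≈ 0.065; a Normal approximation gives roughly [0.130, 0.259].
Exact: F⁻¹(0.16) = 0.130; F⁻¹(0.84) = 0.259.

[0.130, 0.259]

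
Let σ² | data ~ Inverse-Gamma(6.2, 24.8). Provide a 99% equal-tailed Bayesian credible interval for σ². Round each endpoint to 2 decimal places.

Inverse-Gamma(6.2, 24.8) quantiles: F⁻¹(0.005) and F⁻¹(0.995).
Equivalently, 1/σ² ~ Gamma(6.2, rate = 24.8); invert its 0.995 and 0.005 quantiles.
Posterior mean ≈ 4.77, SD ≈ 2.33; a Normal approximation gives roughly [-1.23, 10.76].
Exact: lower = 1.72; upper = 15.18.

[1.72, 15.18]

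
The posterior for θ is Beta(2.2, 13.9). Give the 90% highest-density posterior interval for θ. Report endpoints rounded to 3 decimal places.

The posterior is unimodal and skewed, so the HPD interval has equal density at both endpoints and is the shortest 90% interval.
Solving f(0.012) = f(0.257) with F(0.257) − F(0.012) = 0.90 gives [0.012, 0.257].
For comparison, the equal-tailed interval is [0.030, 0.295]; the HPD is narrower and shifted toward the mode.

[0.012, 0.257]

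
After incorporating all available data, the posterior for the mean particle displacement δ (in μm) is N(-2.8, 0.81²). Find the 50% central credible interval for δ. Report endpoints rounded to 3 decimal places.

[-3.346, -2.254]

The posterior is symmetric, so the 50% equal-tailed interval is δ = -2.8 ± z·0.81 with z = 0.674.
Half-width: 0.674 × 0.81 = 0.546.
-2.8 − 0.546 = -3.346; -2.8 + 0.546 = -2.254.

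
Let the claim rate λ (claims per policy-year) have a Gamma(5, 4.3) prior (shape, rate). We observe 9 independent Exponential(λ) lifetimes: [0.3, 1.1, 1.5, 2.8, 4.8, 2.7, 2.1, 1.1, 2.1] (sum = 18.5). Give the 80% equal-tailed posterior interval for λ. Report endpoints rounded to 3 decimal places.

[0.415, 0.831]

Posterior: Gamma(5+9, 4.3+18.5) = Gamma(14, 22.8) (shape, rate).
Equal-tailed 80% interval: Gamma(14, 22.8) quantiles at 0.1 and 0.9.
Posterior mean ≈ 0.614, SD ≈ 0.164; a Normal approximation gives roughly [0.404, 0.824].
Exact: lower = 0.415; upper = 0.831.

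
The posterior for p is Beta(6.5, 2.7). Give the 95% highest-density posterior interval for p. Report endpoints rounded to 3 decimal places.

[0.431, 0.957]

The posterior is unimodal and skewed, so the HPD interval has equal density at both endpoints and is the shortest 95% interval.
Solving f(0.431) = f(0.957) with F(0.957) − F(0.431) = 0.95 gives [0.431, 0.957].
For comparison, the equal-tailed interval is [0.394, 0.935]; the HPD is narrower and shifted toward the mode.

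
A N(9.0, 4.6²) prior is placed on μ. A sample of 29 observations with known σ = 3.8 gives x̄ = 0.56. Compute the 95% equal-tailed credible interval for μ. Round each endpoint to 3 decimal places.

Posterior precision = 1/4.6² + 29/3.8² = 0.0473 + 2.0083 = 2.0556, so posterior SD = 0.6975.
Posterior mean = (9.0/4.6² + 29·0.56/3.8²) / 2.0556 = 0.7540.
Interval: 0.7540 ± 1.960 × 0.6975 → [-0.613, 2.121].

[-0.613, 2.121]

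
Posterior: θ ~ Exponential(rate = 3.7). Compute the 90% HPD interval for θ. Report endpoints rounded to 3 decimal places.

[0.000, 0.622]

The exponential density is strictly decreasing on [0, ∞), so the HPD interval is anchored at 0: [0, q] with P(θ ≤ q) = 0.90.
q = −ln(1 − 0.90) / 3.7 = 2.3026 / 3.7 = 0.622.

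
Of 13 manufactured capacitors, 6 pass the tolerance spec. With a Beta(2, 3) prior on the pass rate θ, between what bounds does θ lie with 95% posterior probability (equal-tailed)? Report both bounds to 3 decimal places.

Posterior: Beta(2+6, 3+7) = Beta(8, 10).
Equal-tailed 95% interval: the 0.025 and 0.975 quantiles of Beta(8, 10).
Posterior mean ≈ 0.444, SD ≈ 0.114; a Normal approximation gives roughly [0.221, 0.668].
Exact: F⁻¹(0.025) = 0.230; F⁻¹(0.975) = 0.671.

[0.230, 0.671]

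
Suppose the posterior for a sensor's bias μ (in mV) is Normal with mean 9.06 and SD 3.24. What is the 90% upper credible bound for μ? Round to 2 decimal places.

13.21

Need U with P(μ ≤ U) = 0.90: U = 9.06 + z_{0.1}·3.24.
z = 1.282; U = 9.06 + 1.282 × 3.24 = 13.21.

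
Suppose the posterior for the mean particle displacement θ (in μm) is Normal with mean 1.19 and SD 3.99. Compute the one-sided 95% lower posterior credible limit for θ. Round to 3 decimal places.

Need L with P(θ ≥ L) = 0.95: L = 1.19 − z_{0.05}·3.99.
z = 1.645; L = 1.19 − 1.645 × 3.99 = -5.373.

-5.373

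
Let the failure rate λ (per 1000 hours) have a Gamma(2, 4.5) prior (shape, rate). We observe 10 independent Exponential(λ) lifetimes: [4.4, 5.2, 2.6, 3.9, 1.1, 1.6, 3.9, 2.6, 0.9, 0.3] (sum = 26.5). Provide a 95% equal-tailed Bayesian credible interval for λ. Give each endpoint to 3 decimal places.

[0.200, 0.635]

Posterior: Gamma(2+10, 4.5+26.5) = Gamma(12, 31.0) (shape, rate).
Equal-tailed 95% interval: Gamma(12, 31.0) quantiles at 0.025 and 0.975.
Posterior mean ≈ 0.387, SD ≈ 0.112; a Normal approximation gives roughly [0.168, 0.606].
Exact: lower = 0.200; upper = 0.635.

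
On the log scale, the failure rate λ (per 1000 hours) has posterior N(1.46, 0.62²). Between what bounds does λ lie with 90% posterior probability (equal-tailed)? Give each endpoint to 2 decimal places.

[1.55, 11.94]

On the log scale the 90% interval is 1.46 ± 1.645 × 0.62 = [0.4402, 2.4798].
Exponentiate: [e^0.4402, e^2.4798] = [1.55, 11.94].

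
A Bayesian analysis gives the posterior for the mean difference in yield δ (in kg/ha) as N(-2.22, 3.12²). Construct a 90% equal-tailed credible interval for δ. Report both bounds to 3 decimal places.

The posterior is symmetric, so the 90% equal-tailed interval is δ = -2.22 ± z·3.12 with z = 1.645.
Half-width: 1.645 × 3.12 = 5.132.
-2.22 − 5.132 = -7.352; -2.22 + 5.132 = 2.912.

[-7.352, 2.912]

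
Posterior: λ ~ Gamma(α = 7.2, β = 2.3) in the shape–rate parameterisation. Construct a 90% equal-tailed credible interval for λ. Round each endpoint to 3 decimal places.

Posterior: Gamma(shape 7.2, rate 2.3).
Equal-tailed 90% interval: Gamma(7.2, 2.3) quantiles at 0.05 and 0.95.
Posterior mean ≈ 3.130, SD ≈ 1.167; a Normal approximation gives roughly [1.211, 5.049].
Exact: lower = 1.488; upper = 5.263.

[1.488, 5.263]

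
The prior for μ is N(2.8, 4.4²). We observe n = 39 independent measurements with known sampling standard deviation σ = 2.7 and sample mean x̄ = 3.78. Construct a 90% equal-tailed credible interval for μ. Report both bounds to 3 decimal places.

Posterior precision = 1/4.4² + 39/2.7² = 0.0517 + 5.3498 = 5.4014, so posterior SD = 0.4303.
Posterior mean = (2.8/4.4² + 39·3.78/2.7²) / 5.4014 = 3.7706.
Interval: 3.7706 ± 1.645 × 0.4303 → [3.063, 4.478].

[3.063, 4.478]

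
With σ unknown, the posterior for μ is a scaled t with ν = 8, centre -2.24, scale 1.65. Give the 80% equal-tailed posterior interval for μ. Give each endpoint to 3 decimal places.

The t_8 distribution is symmetric; the 80% interval is -2.24 ± t·1.65 with t_{0.9,8} = 1.397.
Half-width: 1.397 × 1.65 = 2.305.
-2.24 − 2.305 = -4.545; -2.24 + 2.305 = 0.065.

[-4.545, 0.065]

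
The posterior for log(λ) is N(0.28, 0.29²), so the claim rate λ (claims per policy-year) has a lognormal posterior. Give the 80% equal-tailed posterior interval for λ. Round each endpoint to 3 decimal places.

[0.912, 1.919]

On the log scale the 80% interval is 0.28 ± 1.282 × 0.29 = [-0.0916, 0.6516].
Exponentiate: [e^-0.0916, e^0.6516] = [0.912, 1.919].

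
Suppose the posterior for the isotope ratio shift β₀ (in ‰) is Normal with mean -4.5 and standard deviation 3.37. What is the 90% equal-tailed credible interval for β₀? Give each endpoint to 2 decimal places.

The posterior is symmetric, so the 90% equal-tailed interval is β₀ = -4.5 ± z·3.37 with z = 1.645.
Half-width: 1.645 × 3.37 = 5.54.
-4.5 − 5.54 = -10.04; -4.5 + 5.54 = 1.04.

[-10.04, 1.04]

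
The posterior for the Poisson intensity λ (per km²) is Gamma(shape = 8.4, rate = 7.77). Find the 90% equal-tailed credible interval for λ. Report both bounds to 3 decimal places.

[0.549, 1.759]

Posterior: Gamma(shape 8.4, rate 7.77).
Equal-tailed 90% interval: Gamma(8.4, 7.77) quantiles at 0.05 and 0.95.
Posterior mean ≈ 1.081, SD ≈ 0.373; a Normal approximation gives roughly [0.468, 1.695].
Exact: lower = 0.549; upper = 1.759.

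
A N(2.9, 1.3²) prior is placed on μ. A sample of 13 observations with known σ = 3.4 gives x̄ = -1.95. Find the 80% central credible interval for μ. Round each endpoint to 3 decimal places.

Posterior precision = 1/1.3² + 13/3.4² = 0.5917 + 1.1246 = 1.7163, so posterior SD = 0.7633.
Posterior mean = (2.9/1.3² + 13·-1.95/3.4²) / 1.7163 = -0.2779.
Interval: -0.2779 ± 1.282 × 0.7633 → [-1.256, 0.700].

[-1.256, 0.700]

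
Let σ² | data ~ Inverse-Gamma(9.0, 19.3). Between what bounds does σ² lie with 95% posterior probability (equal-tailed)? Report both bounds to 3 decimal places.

Inverse-Gamma(9.0, 19.3) quantiles: F⁻¹(0.025) and F⁻¹(0.975).
Equivalently, 1/σ² ~ Gamma(9.0, rate = 19.3); invert its 0.975 and 0.025 quantiles.
Posterior mean ≈ 2.413, SD ≈ 0.912; a Normal approximation gives roughly [0.625, 4.200].
Exact: lower = 1.224; upper = 4.690.

[1.224, 4.690]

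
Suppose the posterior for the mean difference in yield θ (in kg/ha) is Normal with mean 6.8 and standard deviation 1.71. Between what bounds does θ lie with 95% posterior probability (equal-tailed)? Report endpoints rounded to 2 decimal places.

The posterior is symmetric, so the 95% equal-tailed interval is θ = 6.8 ± z·1.71 with z = 1.960.
Half-width: 1.960 × 1.71 = 3.35.
6.8 − 3.35 = 3.45; 6.8 + 3.35 = 10.15.

[3.45, 10.15]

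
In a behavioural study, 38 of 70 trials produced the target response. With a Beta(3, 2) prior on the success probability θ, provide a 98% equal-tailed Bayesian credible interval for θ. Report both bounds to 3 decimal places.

Posterior: Beta(3+38, 2+32) = Beta(41, 34).
Equal-tailed 98% interval: the 0.01 and 0.99 quantiles of Beta(41, 34).
Posterior mean ≈ 0.547, SD ≈ 0.057; a Normal approximation gives roughly [0.414, 0.680].
Exact: F⁻¹(0.01) = 0.413; F⁻¹(0.99) = 0.677.

[0.413, 0.677]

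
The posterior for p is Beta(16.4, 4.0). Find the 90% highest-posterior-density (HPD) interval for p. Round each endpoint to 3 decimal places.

The posterior is unimodal and skewed, so the HPD interval has equal density at both endpoints and is the shortest 90% interval.
Solving f(0.672) = f(0.942) with F(0.942) − F(0.672) = 0.90 gives [0.672, 0.942].
For comparison, the equal-tailed interval is [0.647, 0.926]; the HPD is narrower and shifted toward the mode.

[0.672, 0.942]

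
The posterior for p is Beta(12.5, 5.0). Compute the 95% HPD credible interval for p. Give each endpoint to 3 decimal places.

The posterior is unimodal and skewed, so the HPD interval has equal density at both endpoints and is the shortest 95% interval.
Solving f(0.508) = f(0.907) with F(0.907) − F(0.508) = 0.95 gives [0.508, 0.907].
For comparison, the equal-tailed interval is [0.489, 0.893]; the HPD is narrower and shifted toward the mode.

[0.508, 0.907]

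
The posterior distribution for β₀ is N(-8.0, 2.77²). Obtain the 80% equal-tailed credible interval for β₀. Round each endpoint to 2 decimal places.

[-11.55, -4.45]

The posterior is symmetric, so the 80% equal-tailed interval is β₀ = -8.0 ± z·2.77 with z = 1.282.
Half-width: 1.282 × 2.77 = 3.55.
-8.0 − 3.55 = -11.55; -8.0 + 3.55 = -4.45.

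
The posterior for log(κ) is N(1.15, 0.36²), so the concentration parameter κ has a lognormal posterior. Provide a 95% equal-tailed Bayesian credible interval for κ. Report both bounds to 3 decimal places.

On the log scale the 95% interval is 1.15 ± 1.960 × 0.36 = [0.4444, 1.8556].
Exponentiate: [e^0.4444, e^1.8556] = [1.560, 6.395].

[1.560, 6.395]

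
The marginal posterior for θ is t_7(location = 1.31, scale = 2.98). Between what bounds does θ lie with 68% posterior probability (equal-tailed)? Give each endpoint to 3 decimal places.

The t_7 distribution is symmetric; the 68% interval is 1.31 ± t·2.98 with t_{0.84,7} = 1.070.
Half-width: 1.070 × 2.98 = 3.189.
1.31 − 3.189 = -1.879; 1.31 + 3.189 = 4.499.

[-1.879, 4.499]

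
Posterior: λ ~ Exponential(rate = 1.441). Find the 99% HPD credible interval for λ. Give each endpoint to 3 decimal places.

The exponential density is strictly decreasing on [0, ∞), so the HPD interval is anchored at 0: [0, q] with P(λ ≤ q) = 0.99.
q = −ln(1 − 0.99) / 1.441 = 4.6052 / 1.441 = 3.196.

[0.000, 3.196]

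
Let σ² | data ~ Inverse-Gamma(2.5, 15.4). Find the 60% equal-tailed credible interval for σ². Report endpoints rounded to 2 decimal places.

Inverse-Gamma(2.5, 15.4) quantiles: F⁻¹(0.2) and F⁻¹(0.8).
Equivalently, 1/σ² ~ Gamma(2.5, rate = 15.4); invert its 0.8 and 0.2 quantiles.
Posterior mean ≈ 10.27, SD ≈ 14.52; a Normal approximation gives roughly [-1.95, 22.49].
Exact: lower = 4.23; upper = 13.15.

[4.23, 13.15]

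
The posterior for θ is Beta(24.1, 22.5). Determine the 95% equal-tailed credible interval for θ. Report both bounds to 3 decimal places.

[0.375, 0.658]

Posterior: Beta(24.1, 22.5).
Equal-tailed 95% interval: the 0.025 and 0.975 quantiles of Beta(24.1, 22.5).
Posterior mean ≈ 0.517, SD ≈ 0.072; a Normal approximation gives roughly [0.375, 0.659].
Exact: F⁻¹(0.025) = 0.375; F⁻¹(0.975) = 0.658.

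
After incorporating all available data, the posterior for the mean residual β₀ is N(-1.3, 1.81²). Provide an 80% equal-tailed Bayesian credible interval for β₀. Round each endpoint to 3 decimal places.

[-3.620, 1.020]

The posterior is symmetric, so the 80% equal-tailed interval is β₀ = -1.3 ± z·1.81 with z = 1.282.
Half-width: 1.282 × 1.81 = 2.320.
-1.3 − 2.320 = -3.620; -1.3 + 2.320 = 1.020.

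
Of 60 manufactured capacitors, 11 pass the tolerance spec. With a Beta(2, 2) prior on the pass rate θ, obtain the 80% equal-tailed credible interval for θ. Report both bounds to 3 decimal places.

[0.141, 0.269]

Posterior: Beta(2+11, 2+49) = Beta(13, 51).
Equal-tailed 80% interval: the 0.1 and 0.9 quantiles of Beta(13, 51).
Posterior mean ≈ 0.203, SD ≈ 0.050; a Normal approximation gives roughly [0.139, 0.267].
Exact: F⁻¹(0.1) = 0.141; F⁻¹(0.9) = 0.269.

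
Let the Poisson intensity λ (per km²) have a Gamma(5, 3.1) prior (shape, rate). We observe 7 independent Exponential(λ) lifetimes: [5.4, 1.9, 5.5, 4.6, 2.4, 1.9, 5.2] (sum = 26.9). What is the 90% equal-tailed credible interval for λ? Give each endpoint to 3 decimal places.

Posterior: Gamma(5+7, 3.1+26.9) = Gamma(12, 30.0) (shape, rate).
Equal-tailed 90% interval: Gamma(12, 30.0) quantiles at 0.05 and 0.95.
Posterior mean ≈ 0.400, SD ≈ 0.115; a Normal approximation gives roughly [0.210, 0.590].
Exact: lower = 0.231; upper = 0.607.

[0.231, 0.607]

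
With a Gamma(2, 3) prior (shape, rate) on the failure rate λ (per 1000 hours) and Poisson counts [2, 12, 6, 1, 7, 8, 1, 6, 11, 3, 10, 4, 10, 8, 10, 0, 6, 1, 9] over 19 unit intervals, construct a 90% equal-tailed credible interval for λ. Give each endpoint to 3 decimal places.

[4.536, 6.152]

Posterior: Gamma(2+115, 3+19) = Gamma(117, 22) (shape, rate).
Equal-tailed 90% interval: Gamma(117, 22) quantiles at 0.05 and 0.95.
Posterior mean ≈ 5.318, SD ≈ 0.492; a Normal approximation gives roughly [4.509, 6.127].
Exact: lower = 4.536; upper = 6.152.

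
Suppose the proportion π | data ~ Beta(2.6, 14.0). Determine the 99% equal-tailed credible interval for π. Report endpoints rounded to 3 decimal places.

[0.015, 0.440]

Posterior: Beta(2.6, 14.0).
Equal-tailed 99% interval: the 0.005 and 0.995 quantiles of Beta(2.6, 14.0).
Posterior mean ≈ 0.157, SD ≈ 0.087; a Normal approximation gives roughly [-0.067, 0.380].
Exact: F⁻¹(0.005) = 0.015; F⁻¹(0.995) = 0.440.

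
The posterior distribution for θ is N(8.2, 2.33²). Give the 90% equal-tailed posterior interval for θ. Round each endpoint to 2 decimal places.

The posterior is symmetric, so the 90% equal-tailed interval is θ = 8.2 ± z·2.33 with z = 1.645.
Half-width: 1.645 × 2.33 = 3.83.
8.2 − 3.83 = 4.37; 8.2 + 3.83 = 12.03.

[4.37, 12.03]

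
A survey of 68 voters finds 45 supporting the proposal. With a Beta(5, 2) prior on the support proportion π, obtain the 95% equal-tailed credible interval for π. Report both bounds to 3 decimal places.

[0.557, 0.768]

Posterior: Beta(5+45, 2+23) = Beta(50, 25).
Equal-tailed 95% interval: the 0.025 and 0.975 quantiles of Beta(50, 25).
Posterior mean ≈ 0.667, SD ≈ 0.054; a Normal approximation gives roughly [0.561, 0.773].
Exact: F⁻¹(0.025) = 0.557; F⁻¹(0.975) = 0.768.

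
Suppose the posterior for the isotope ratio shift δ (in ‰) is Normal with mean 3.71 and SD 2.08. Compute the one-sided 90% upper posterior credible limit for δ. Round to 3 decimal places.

Need U with P(δ ≤ U) = 0.90: U = 3.71 + z_{0.1}·2.08.
z = 1.282; U = 3.71 + 1.282 × 2.08 = 6.376.

6.376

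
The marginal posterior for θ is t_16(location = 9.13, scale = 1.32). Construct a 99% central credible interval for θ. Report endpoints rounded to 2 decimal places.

The t_16 distribution is symmetric; the 99% interval is 9.13 ± t·1.32 with t_{0.995,16} = 2.921.
Half-width: 2.921 × 1.32 = 3.86.
9.13 − 3.86 = 5.27; 9.13 + 3.86 = 12.99.

[5.27, 12.99]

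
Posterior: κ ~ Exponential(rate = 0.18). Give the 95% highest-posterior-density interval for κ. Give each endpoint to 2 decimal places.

The exponential density is strictly decreasing on [0, ∞), so the HPD interval is anchored at 0: [0, q] with P(κ ≤ q) = 0.95.
q = −ln(1 − 0.95) / 0.18 = 2.9957 / 0.18 = 16.64.

[0.00, 16.64]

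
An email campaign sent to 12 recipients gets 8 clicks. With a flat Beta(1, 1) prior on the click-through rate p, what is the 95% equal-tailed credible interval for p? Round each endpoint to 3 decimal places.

[0.386, 0.861]

Posterior: Beta(1+8, 1+4) = Beta(9, 5).
Equal-tailed 95% interval: the 0.025 and 0.975 quantiles of Beta(9, 5).
Posterior mean ≈ 0.643, SD ≈ 0.124; a Normal approximation gives roughly [0.400, 0.885].
Exact: F⁻¹(0.025) = 0.386; F⁻¹(0.975) = 0.861.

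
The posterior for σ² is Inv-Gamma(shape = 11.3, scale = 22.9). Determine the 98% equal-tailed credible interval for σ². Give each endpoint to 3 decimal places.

Inverse-Gamma(11.3, 22.9) quantiles: F⁻¹(0.01) and F⁻¹(0.99).
Equivalently, 1/σ² ~ Gamma(11.3, rate = 22.9); invert its 0.99 and 0.01 quantiles.
Posterior mean ≈ 2.223, SD ≈ 0.729; a Normal approximation gives roughly [0.527, 3.919].
Exact: lower = 1.114; upper = 4.611.

[1.114, 4.611]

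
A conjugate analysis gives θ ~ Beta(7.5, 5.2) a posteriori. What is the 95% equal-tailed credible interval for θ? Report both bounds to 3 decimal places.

[0.322, 0.832]

Posterior: Beta(7.5, 5.2).
Equal-tailed 95% interval: the 0.025 and 0.975 quantiles of Beta(7.5, 5.2).
Posterior mean ≈ 0.591, SD ≈ 0.133; a Normal approximation gives roughly [0.330, 0.851].
Exact: F⁻¹(0.025) = 0.322; F⁻¹(0.975) = 0.832.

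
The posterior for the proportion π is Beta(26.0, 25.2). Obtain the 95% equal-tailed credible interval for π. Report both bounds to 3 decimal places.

Posterior: Beta(26.0, 25.2).
Equal-tailed 95% interval: the 0.025 and 0.975 quantiles of Beta(26.0, 25.2).
Posterior mean ≈ 0.508, SD ≈ 0.069; a Normal approximation gives roughly [0.372, 0.643].
Exact: F⁻¹(0.025) = 0.372; F⁻¹(0.975) = 0.643.

[0.372, 0.643]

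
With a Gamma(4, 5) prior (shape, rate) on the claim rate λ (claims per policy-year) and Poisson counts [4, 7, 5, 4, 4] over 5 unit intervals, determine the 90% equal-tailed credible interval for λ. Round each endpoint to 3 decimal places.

[1.990, 3.723]

Posterior: Gamma(4+24, 5+5) = Gamma(28, 10) (shape, rate).
Equal-tailed 90% interval: Gamma(28, 10) quantiles at 0.05 and 0.95.
Posterior mean ≈ 2.800, SD ≈ 0.529; a Normal approximation gives roughly [1.930, 3.670].
Exact: lower = 1.990; upper = 3.723.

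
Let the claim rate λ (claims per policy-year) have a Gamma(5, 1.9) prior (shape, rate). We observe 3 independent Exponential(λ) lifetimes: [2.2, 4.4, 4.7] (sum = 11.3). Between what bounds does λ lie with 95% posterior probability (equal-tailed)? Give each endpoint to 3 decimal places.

[0.262, 1.093]

Posterior: Gamma(5+3, 1.9+11.3) = Gamma(8, 13.2) (shape, rate).
Equal-tailed 95% interval: Gamma(8, 13.2) quantiles at 0.025 and 0.975.
Posterior mean ≈ 0.606, SD ≈ 0.214; a Normal approximation gives roughly [0.186, 1.026].
Exact: lower = 0.262; upper = 1.093.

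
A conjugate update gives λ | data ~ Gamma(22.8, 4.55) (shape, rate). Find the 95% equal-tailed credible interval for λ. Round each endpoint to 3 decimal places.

Posterior: Gamma(shape 22.8, rate 4.55).
Equal-tailed 95% interval: Gamma(22.8, 4.55) quantiles at 0.025 and 0.975.
Posterior mean ≈ 5.011, SD ≈ 1.049; a Normal approximation gives roughly [2.954, 7.068].
Exact: lower = 3.169; upper = 7.268.

[3.169, 7.268]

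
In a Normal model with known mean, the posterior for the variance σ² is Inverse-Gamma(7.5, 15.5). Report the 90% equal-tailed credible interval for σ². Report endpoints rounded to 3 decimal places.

[1.240, 4.269]

Inverse-Gamma(7.5, 15.5) quantiles: F⁻¹(0.05) and F⁻¹(0.95).
Equivalently, 1/σ² ~ Gamma(7.5, rate = 15.5); invert its 0.95 and 0.05 quantiles.
Posterior mean ≈ 2.385, SD ≈ 1.017; a Normal approximation gives roughly [0.712, 4.057].
Exact: lower = 1.240; upper = 4.269.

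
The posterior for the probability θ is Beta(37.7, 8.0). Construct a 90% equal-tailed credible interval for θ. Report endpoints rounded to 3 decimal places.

Posterior: Beta(37.7, 8.0).
Equal-tailed 90% interval: the 0.05 and 0.95 quantiles of Beta(37.7, 8.0).
Posterior mean ≈ 0.825, SD ≈ 0.056; a Normal approximation gives roughly [0.733, 0.916].
Exact: F⁻¹(0.05) = 0.726; F⁻¹(0.95) = 0.908.

[0.726, 0.908]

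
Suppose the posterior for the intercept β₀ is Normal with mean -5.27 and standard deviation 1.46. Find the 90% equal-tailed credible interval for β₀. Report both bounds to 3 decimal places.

[-7.671, -2.869]

The posterior is symmetric, so the 90% equal-tailed interval is β₀ = -5.27 ± z·1.46 with z = 1.645.
Half-width: 1.645 × 1.46 = 2.401.
-5.27 − 2.401 = -7.671; -5.27 + 2.401 = -2.869.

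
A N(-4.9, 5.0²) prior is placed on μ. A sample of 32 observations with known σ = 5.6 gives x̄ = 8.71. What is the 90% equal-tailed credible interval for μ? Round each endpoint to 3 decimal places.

Posterior precision = 1/5.0² + 32/5.6² = 0.0400 + 1.0204 = 1.0604, so posterior SD = 0.9711.
Posterior mean = (-4.9/5.0² + 32·8.71/5.6²) / 1.0604 = 8.1966.
Interval: 8.1966 ± 1.645 × 0.9711 → [6.599, 9.794].

[6.599, 9.794]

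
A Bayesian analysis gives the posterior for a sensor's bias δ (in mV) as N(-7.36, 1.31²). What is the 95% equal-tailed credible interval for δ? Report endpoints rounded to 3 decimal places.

The posterior is symmetric, so the 95% equal-tailed interval is δ = -7.36 ± z·1.31 with z = 1.960.
Half-width: 1.960 × 1.31 = 2.568.
-7.36 − 2.568 = -9.928; -7.36 + 2.568 = -4.792.

[-9.928, -4.792]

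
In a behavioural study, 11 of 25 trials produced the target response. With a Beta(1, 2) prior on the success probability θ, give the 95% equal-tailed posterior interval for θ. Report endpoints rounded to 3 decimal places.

[0.255, 0.612]

Posterior: Beta(1+11, 2+14) = Beta(12, 16).
Equal-tailed 95% interval: the 0.025 and 0.975 quantiles of Beta(12, 16).
Posterior mean ≈ 0.429, SD ≈ 0.092; a Normal approximation gives roughly [0.248, 0.609].
Exact: F⁻¹(0.025) = 0.255; F⁻¹(0.975) = 0.612.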